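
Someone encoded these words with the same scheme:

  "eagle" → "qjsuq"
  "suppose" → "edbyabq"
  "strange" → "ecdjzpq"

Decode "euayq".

The shifts repeat in a cycle of length 2: positions 0,1,… shift by +12, +9, then the pattern repeats.
Undoing it on euayq: e−12=s, u−9=l, a−12=o, y−9=p, q−12=e.

slope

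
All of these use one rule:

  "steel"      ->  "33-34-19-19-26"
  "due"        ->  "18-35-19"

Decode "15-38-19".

axe

s is letter #19 and maps to 33: an offset of 14. Each letter is replaced by its alphabet position (a=1..z=26) + 14.
Reversing it on 15-38-19: 15→(15−14)÷1=1=a, 38→(38−14)÷1=24=x, 19→(19−14)÷1=5=e.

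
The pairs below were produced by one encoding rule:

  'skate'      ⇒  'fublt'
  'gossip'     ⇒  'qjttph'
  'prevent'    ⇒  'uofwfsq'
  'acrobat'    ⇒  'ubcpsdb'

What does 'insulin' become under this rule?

ojmvtoj

The output letters match the input read backwards, each shifted +1: skate reversed is etaks. Two steps: reverse the string, then apply a Caesar shift of +1.
Applying it to insulin: reverse → nilusni; then shift: n+1=o, i+1=j, l+1=m, u+1=v, s+1=t, n+1=o, i+1=j.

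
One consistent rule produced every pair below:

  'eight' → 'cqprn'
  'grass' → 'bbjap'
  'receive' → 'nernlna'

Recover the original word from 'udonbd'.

useful

The output letters match the input read backwards, each shifted +9: eight reversed is thgie. The word is reversed, then every letter is shifted forward by 9.
Decoding udonbd: shift back: u−9=l, d−9=u, o−9=f, n−9=e, b−9=s, d−9=u → lufesu; then reverse → useful.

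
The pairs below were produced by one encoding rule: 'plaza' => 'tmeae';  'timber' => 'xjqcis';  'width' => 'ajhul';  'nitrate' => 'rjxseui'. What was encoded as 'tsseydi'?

produce

Shifts by position in plaza: pos 0: p→t (+4), pos 1: l→m (+1), pos 2: a→e (+4), pos 3: z→a (+1) — repeating every 2. It's a Vigenère-style cipher with numeric key [4,1]: position i shifts by key[i mod 2].
Undoing it on tsseydi: t−4=p, s−1=r, s−4=o, e−1=d, y−4=u, d−1=c, i−4=e.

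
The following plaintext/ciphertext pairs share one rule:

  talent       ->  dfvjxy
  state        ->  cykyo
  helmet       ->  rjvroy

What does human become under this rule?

Shifts by position in talent: pos 0: t→d (+10), pos 1: a→f (+5), pos 2: l→v (+10), pos 3: e→j (+5) — repeating every 2. The shifts repeat in a cycle of length 2: positions 0,1,… shift by +10, +5, then the pattern repeats.
Applying it to human: h+10=r, u+5=z, m+10=w, a+5=f, n+10=x.

rzwfx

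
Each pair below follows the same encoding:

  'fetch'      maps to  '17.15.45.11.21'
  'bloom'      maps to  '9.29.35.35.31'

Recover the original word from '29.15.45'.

f(#6)→17 and e(#5)→15: differences scale by 2, so n = 2·pos + 5. With a=1..z=26, the number is 2·pos + 5.
Reversing it on 29.15.45: 29→(29−5)÷2=12=l, 15→(15−5)÷2=5=e, 45→(45−5)÷2=20=t.

let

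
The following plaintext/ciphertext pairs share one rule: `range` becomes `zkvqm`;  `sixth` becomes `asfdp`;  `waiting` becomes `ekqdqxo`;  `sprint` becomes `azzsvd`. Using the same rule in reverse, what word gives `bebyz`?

Shifts by position in range: pos 0: r→z (+8), pos 1: a→k (+10), pos 2: n→v (+8), pos 3: g→q (+10) — repeating every 2. It's a Vigenère-style cipher with numeric key [8,10]: position i shifts by key[i mod 2].
Reversing it on bebyz: b−8=t, e−10=u, b−8=t, y−10=o, z−8=r.

tutor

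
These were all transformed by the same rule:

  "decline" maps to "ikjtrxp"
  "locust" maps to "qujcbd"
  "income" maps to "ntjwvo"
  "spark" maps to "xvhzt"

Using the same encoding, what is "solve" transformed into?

xusdn

Each letter shifts forward by (position + 5), i.e. 5, 6, 7, … — the shift grows by one for each successive letter.
On solve: s+5=x, o+6=u, l+7=s, v+8=d, e+9=n.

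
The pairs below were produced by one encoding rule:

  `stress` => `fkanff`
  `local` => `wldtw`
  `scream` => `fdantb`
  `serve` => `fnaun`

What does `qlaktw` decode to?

s(18)→f(5) and t(19)→k(10) fit y≡5x+19 (mod 26); the inverse of 5 mod 26 is 21. Treating letters as 0–25, the rule is x ↦ 5x + 19 (mod 26).
Reversing it on qlaktw: q(16)→21·(16−19)≡15=p; l(11)→21·(11−19)≡14=o; a(0)→21·(0−19)≡17=r; k(10)→21·(10−19)≡19=t; t(19)→21·(19−19)≡0=a; w(22)→21·(22−19)≡11=l (all mod 26).

portal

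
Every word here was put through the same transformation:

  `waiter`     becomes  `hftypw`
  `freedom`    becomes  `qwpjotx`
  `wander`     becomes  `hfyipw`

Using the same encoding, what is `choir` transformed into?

nmznc

A repeating key of period 2 is used — shifts +11, +5 over and over.
For choir: c+11=n, h+5=m, o+11=z, i+5=n, r+11=c.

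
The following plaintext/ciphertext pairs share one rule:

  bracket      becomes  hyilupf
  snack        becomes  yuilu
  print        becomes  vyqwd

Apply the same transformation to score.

yjwao

In bracket: b→h is +6, r→y is +7, a→i is +8, c→l is +9 — the shift increases by 1 each position. Letter i (0-indexed) is shifted by i+6, so successive shifts are 6, 7, 8, ….
On score: s+6=y, c+7=j, o+8=w, r+9=a, e+10=o.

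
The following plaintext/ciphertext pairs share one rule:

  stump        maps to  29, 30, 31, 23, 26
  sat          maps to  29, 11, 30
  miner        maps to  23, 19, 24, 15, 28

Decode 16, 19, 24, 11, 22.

s is letter #19 and maps to 29: an offset of 10. The number is (letter's place in the alphabet, a=1) + 10.
Reversing it on 16, 19, 24, 11, 22: 16→(16−10)÷1=6=f, 19→(19−10)÷1=9=i, 24→(24−10)÷1=14=n, 11→(11−10)÷1=1=a, 22→(22−10)÷1=12=l.

final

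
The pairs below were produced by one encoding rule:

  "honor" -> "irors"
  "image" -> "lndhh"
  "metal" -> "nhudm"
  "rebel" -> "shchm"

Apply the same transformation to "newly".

The shift depends on letter class: consonant h→i is +1, but vowel o→r is +3. Two shifts are in play — +3 for a/e/i/o/u, +1 for every other letter.
For newly: n(cons)+1=o, e(vowel)+3=h, w(cons)+1=x, l(cons)+1=m, y(cons)+1=z.

ohxmz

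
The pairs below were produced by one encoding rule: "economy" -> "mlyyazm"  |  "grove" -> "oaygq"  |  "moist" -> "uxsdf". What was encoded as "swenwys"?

knuckle

In economy: e→m is +8, c→l is +9, o→y is +10, n→y is +11 — the shift increases by 1 each position. The shift increases by 1 at each position, starting from +8: 8, 9, 10, ….
Undoing it on swenwys: s−8=k, w−9=n, e−10=u, n−11=c, w−12=k, y−13=l, s−14=e.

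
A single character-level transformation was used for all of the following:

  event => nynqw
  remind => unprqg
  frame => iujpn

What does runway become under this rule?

The shift depends on letter class: consonant v→y is +3, but vowel e→n is +9. Two shifts are in play — +9 for a/e/i/o/u, +3 for every other letter.
For runway: r(cons)+3=u, u(vowel)+9=d, n(cons)+3=q, w(cons)+3=z, a(vowel)+9=j, y(cons)+3=b.

udqzjb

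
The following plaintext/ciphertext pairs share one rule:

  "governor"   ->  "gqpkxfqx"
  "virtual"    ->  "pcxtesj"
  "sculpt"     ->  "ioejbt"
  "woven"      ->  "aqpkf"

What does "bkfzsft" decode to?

pendant

g(6)→g(6) and o(14)→q(16) fit y≡11x+18 (mod 26); the inverse of 11 mod 26 is 19. This is an affine cipher: with a=0,…,z=25, each position x becomes (11x+18) mod 26.
Undoing it on bkfzsft: b(1)→19·(1−18)≡15=p; k(10)→19·(10−18)≡4=e; f(5)→19·(5−18)≡13=n; z(25)→19·(25−18)≡3=d; s(18)→19·(18−18)≡0=a; f(5)→19·(5−18)≡13=n; t(19)→19·(19−18)≡19=t (all mod 26).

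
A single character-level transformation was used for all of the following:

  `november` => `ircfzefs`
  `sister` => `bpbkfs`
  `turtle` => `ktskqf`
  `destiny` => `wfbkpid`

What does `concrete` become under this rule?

nrinsfkf

n(13)→i(8) and o(14)→r(17) fit y≡9x+21 (mod 26); the inverse of 9 mod 26 is 3. Each letter's alphabet position (a=0..z=25) is mapped through 9·x+21 mod 26 — an affine cipher.
On concrete: c(2)→9·2+21≡13=n; o(14)→9·14+21≡17=r; n(13)→9·13+21≡8=i; c(2)→9·2+21≡13=n; r(17)→9·17+21≡18=s; e(4)→9·4+21≡5=f; t(19)→9·19+21≡10=k; e(4)→9·4+21≡5=f (all mod 26).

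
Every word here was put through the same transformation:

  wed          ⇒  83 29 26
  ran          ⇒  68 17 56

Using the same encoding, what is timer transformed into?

74 41 53 29 68

w(#23)→83 and e(#5)→29: differences scale by 3, so n = 3·pos + 14. The formula is n = 3×(alphabet index, a=1) + 14.
Applying it to timer: t=20→74, i=9→41, m=13→53, e=5→29, r=18→68.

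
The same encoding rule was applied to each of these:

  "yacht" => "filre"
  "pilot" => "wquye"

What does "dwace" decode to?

In yacht: y→f is +7, a→i is +8, c→l is +9, h→r is +10 — the shift increases by 1 each position. Letter i (0-indexed) is shifted by i+7, so successive shifts are 7, 8, 9, ….
Reversing it on dwace: d−7=w, w−8=o, a−9=r, c−10=s, e−11=t.

worst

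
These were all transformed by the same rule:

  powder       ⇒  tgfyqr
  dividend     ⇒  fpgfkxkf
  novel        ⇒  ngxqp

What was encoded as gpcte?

The output letters match the input read backwards, each shifted +2: powder reversed is redwop. Read the word backwards and shift each letter +2.
Reversing it on gpcte: shift back: g−2=e, p−2=n, c−2=a, t−2=r, e−2=c → enarc; then reverse → crane.

crane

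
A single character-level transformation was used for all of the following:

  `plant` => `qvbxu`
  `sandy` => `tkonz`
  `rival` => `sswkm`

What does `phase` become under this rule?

qrbcf

It's a Vigenère-style cipher with numeric key [1,10]: position i shifts by key[i mod 2].
For phase: p+1=q, h+10=r, a+1=b, s+10=c, e+1=f.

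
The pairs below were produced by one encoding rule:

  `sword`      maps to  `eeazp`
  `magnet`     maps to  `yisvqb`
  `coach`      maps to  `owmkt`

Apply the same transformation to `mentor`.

Shifts by position in sword: pos 0: s→e (+12), pos 1: w→e (+8), pos 2: o→a (+12), pos 3: r→z (+8) — repeating every 2. The shifts repeat in a cycle of length 2: positions 0,1,… shift by +12, +8, then the pattern repeats.
For mentor: m+12=y, e+8=m, n+12=z, t+8=b, o+12=a, r+8=z.

ymzbaz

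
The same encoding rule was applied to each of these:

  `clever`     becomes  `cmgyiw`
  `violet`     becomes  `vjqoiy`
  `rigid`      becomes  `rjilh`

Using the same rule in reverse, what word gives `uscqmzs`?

uranium

In clever: c→c is +0, l→m is +1, e→g is +2, v→y is +3 — the shift increases by 1 each position. Each letter shifts forward by its position index (0, 1, 2, …) — the shift grows by one for each successive letter.
Undoing it on uscqmzs: u−0=u, s−1=r, c−2=a, q−3=n, m−4=i, z−5=u, s−6=m.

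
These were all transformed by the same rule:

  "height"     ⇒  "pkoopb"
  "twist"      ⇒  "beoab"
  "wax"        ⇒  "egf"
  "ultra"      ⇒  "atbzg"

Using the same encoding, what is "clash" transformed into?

The shift depends on letter class: consonant h→p is +8, but vowel e→k is +6. Vowels shift forward by 6 and consonants shift forward by 8.
For clash: c(cons)+8=k, l(cons)+8=t, a(vowel)+6=g, s(cons)+8=a, h(cons)+8=p.

ktgap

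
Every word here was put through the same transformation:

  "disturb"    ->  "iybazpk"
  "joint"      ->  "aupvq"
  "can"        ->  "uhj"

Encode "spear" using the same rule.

The output letters match the input read backwards, each shifted +7: disturb reversed is brutsid. Two steps: reverse the string, then apply a Caesar shift of +7.
Applying it to spear: reverse → raeps; then shift: r+7=y, a+7=h, e+7=l, p+7=w, s+7=z.

yhlwz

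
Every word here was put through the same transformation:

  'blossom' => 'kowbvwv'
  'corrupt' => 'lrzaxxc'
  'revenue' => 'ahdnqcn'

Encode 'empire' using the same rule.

Shifts by position in blossom: pos 0: b→k (+9), pos 1: l→o (+3), pos 2: o→w (+8), pos 3: s→b (+9), pos 4: s→v (+3), pos 5: o→w (+8) — repeating every 3. The shifts repeat in a cycle of length 3: positions 0,1,… shift by +9, +3, +8, then the pattern repeats.
For empire: e+9=n, m+3=p, p+8=x, i+9=r, r+3=u, e+8=m.

npxrum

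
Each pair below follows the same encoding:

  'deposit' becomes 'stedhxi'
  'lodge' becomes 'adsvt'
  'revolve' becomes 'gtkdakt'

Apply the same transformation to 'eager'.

tpvtg

Compare letters: d→s is +15, e→t is +15, p→e is +15 — a constant shift. Every letter moves 15 places later in the alphabet, wrapping around z→a.
Applying it to eager: e+15=t, a+15=p, g+15=v, e+15=t, r+15=g.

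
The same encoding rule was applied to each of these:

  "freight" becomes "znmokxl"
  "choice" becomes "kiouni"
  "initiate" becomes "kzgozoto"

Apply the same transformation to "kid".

The output letters match the input read backwards, each shifted +6: freight reversed is thgierf. The word is reversed, then every letter is shifted forward by 6.
For kid: reverse → dik; then shift: d+6=j, i+6=o, k+6=q.

joq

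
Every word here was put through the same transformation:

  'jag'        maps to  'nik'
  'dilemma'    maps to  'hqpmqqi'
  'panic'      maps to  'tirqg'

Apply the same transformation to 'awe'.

Vowels shift forward by 8 and consonants shift forward by 4.
Applying it to awe: a(vowel)+8=i, w(cons)+4=a, e(vowel)+8=m.

iam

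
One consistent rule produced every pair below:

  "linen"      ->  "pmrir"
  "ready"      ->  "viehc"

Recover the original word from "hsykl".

Each letter is shifted forward by 4 in the alphabet (a Caesar shift of +4).
Reversing it on hsykl: h−4=d, s−4=o, y−4=u, k−4=g, l−4=h.

dough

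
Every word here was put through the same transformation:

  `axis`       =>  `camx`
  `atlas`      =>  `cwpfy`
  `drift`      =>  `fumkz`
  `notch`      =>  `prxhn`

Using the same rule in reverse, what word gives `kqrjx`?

Letter i (0-indexed) is shifted by i+2, so successive shifts are 2, 3, 4, ….
Decoding kqrjx: k−2=i, q−3=n, r−4=n, j−5=e, x−6=r.

inner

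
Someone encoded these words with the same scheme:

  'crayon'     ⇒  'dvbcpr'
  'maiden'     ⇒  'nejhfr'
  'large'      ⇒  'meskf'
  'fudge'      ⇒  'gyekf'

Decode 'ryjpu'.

quilt

Shifts by position in crayon: pos 0: c→d (+1), pos 1: r→v (+4), pos 2: a→b (+1), pos 3: y→c (+4) — repeating every 2. The shifts repeat in a cycle of length 2: positions 0,1,… shift by +1, +4, then the pattern repeats.
Undoing it on ryjpu: r−1=q, y−4=u, j−1=i, p−4=l, u−1=t.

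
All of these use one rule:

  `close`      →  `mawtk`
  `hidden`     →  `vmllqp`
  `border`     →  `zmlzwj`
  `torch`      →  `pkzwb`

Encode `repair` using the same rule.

The output letters match the input read backwards, each shifted +8: close reversed is esolc. Read the word backwards and shift each letter +8.
For repair: reverse → riaper; then shift: r+8=z, i+8=q, a+8=i, p+8=x, e+8=m, r+8=z.

zqixmz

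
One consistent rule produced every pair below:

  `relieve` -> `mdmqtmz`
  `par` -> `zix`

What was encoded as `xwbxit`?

The output letters match the input read backwards, each shifted +8: relieve reversed is eveiler. Two steps: reverse the string, then apply a Caesar shift of +8.
Decoding xwbxit: shift back: x−8=p, w−8=o, b−8=t, x−8=p, i−8=a, t−8=l → potpal; then reverse → laptop.

laptop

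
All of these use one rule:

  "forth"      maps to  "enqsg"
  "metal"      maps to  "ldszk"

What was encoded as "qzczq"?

Compare letters: f→e is +25, o→n is +25, r→q is +25 — a constant shift. Every letter moves 25 places later in the alphabet, wrapping around z→a.
Reversing it on qzczq: q−25=r, z−25=a, c−25=d, z−25=a, q−25=r.

radar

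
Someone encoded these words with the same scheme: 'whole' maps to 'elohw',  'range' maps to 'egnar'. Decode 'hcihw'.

The output letters match the input read backwards: whole reversed is elohw. It's just the letters in reverse order.
Undoing it on hcihw: then reverse → which.

which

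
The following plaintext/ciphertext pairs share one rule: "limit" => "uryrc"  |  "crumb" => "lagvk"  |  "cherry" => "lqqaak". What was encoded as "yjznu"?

Shifts by position in limit: pos 0: l→u (+9), pos 1: i→r (+9), pos 2: m→y (+12), pos 3: i→r (+9), pos 4: t→c (+9) — repeating every 3. It's a Vigenère-style cipher with numeric key [9,9,12]: position i shifts by key[i mod 3].
Decoding yjznu: y−9=p, j−9=a, z−12=n, n−9=e, u−9=l.

panel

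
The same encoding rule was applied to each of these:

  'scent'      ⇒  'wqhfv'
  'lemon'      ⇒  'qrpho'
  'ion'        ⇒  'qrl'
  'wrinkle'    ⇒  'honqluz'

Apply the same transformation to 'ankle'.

The output letters match the input read backwards, each shifted +3: scent reversed is tnecs. Two steps: reverse the string, then apply a Caesar shift of +3.
For ankle: reverse → elkna; then shift: e+3=h, l+3=o, k+3=n, n+3=q, a+3=d.

honqd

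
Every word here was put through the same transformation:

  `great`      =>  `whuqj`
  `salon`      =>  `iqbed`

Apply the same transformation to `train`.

jhqyd

Compare letters: g→w is +16, r→h is +16, e→u is +16 — a constant shift. Each letter is shifted forward by 16 in the alphabet (a Caesar shift of +16).
Applying it to train: t+16=j, r+16=h, a+16=q, i+16=y, n+16=d.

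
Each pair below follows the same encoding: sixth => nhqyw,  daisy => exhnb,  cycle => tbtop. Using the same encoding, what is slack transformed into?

noxtd

s(18)→n(13) and i(8)→h(7) fit y≡11x+23 (mod 26); the inverse of 11 mod 26 is 19. Each letter's alphabet position (a=0..z=25) is mapped through 11·x+23 mod 26 — an affine cipher.
On slack: s(18)→11·18+23≡13=n; l(11)→11·11+23≡14=o; a(0)→11·0+23≡23=x; c(2)→11·2+23≡19=t; k(10)→11·10+23≡3=d (all mod 26).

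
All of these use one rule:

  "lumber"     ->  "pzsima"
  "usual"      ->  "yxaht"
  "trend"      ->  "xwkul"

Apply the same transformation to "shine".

wmoum

Letter i (0-indexed) is shifted by i+4, so successive shifts are 4, 5, 6, ….
On shine: s+4=w, h+5=m, i+6=o, n+7=u, e+8=m.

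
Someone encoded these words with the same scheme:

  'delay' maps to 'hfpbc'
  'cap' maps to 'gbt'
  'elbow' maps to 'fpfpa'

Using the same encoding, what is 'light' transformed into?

pjklx

The shift depends on letter class: consonant d→h is +4, but vowel e→f is +1. Vowels shift forward by 1 and consonants shift forward by 4.
On light: l(cons)+4=p, i(vowel)+1=j, g(cons)+4=k, h(cons)+4=l, t(cons)+4=x.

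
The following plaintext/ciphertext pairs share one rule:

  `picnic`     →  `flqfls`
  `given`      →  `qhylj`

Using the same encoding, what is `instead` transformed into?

The word is reversed, then every letter is shifted forward by 3.
On instead: reverse → daetsni; then shift: d+3=g, a+3=d, e+3=h, t+3=w, s+3=v, n+3=q, i+3=l.

gdhwvql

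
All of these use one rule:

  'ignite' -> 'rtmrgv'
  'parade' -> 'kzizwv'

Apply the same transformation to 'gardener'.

tziwvmvi

Each pair mirrors across the alphabet (i↔r, g↔t, n↔m): positions sum to 25. Letters are reflected about the middle of the alphabet (position → 25−position): Atbash.
Applying it to gardener: g↔t, a↔z, r↔i, d↔w, e↔v, n↔m, e↔v, r↔i.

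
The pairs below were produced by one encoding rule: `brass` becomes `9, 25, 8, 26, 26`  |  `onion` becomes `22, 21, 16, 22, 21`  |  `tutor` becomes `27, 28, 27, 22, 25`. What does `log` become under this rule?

19, 22, 14

Each letter is replaced by its alphabet position (a=1..z=26) + 7.
Applying it to log: l=12→19, o=15→22, g=7→14.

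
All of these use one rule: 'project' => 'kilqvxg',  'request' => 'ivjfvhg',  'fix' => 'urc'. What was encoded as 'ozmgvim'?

Each pair mirrors across the alphabet (p↔k, r↔i, o↔l): positions sum to 25. Each letter is replaced by its mirror in the alphabet: a↔z, b↔y, c↔x, and so on (the Atbash cipher).
Undoing it on ozmgvim: o↔l, z↔a, m↔n, g↔t, v↔e, i↔r, m↔n.

lantern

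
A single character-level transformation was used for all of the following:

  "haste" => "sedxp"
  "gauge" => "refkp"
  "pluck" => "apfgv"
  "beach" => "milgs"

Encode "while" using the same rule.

Shifts by position in haste: pos 0: h→s (+11), pos 1: a→e (+4), pos 2: s→d (+11), pos 3: t→x (+4) — repeating every 2. A repeating key of period 2 is used — shifts +11, +4 over and over.
On while: w+11=h, h+4=l, i+11=t, l+4=p, e+11=p.

hltpp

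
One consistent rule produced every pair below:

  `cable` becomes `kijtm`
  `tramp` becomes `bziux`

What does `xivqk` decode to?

Each letter is shifted forward by 8 in the alphabet (a Caesar shift of +8).
Decoding xivqk: x−8=p, i−8=a, v−8=n, q−8=i, k−8=c.

panic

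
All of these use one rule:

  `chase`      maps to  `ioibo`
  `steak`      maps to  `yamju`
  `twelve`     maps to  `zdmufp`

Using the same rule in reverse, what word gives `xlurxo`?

In chase: c→i is +6, h→o is +7, a→i is +8, s→b is +9 — the shift increases by 1 each position. Each letter shifts forward by (position + 6), i.e. 6, 7, 8, … — the shift grows by one for each successive letter.
Undoing it on xlurxo: x−6=r, l−7=e, u−8=m, r−9=i, x−10=n, o−11=d.

remind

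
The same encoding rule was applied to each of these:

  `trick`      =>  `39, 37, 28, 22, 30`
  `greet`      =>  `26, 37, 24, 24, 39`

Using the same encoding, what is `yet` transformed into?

t is letter #20 and maps to 39: an offset of 19. Each letter is replaced by its alphabet position (a=1..z=26) + 19.
On yet: y=25→44, e=5→24, t=20→39.

44, 24, 39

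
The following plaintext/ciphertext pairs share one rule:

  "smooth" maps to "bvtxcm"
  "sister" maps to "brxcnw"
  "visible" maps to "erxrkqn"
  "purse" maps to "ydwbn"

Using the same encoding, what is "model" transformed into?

A repeating key of period 3 is used — shifts +9, +9, +5 over and over.
Applying it to model: m+9=v, o+9=x, d+5=i, e+9=n, l+9=u.

vxinu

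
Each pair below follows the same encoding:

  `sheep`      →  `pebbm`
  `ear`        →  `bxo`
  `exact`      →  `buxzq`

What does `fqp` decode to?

Compare letters: s→p is +23, h→e is +23, e→b is +23 — a constant shift. Every letter moves 23 places later in the alphabet, wrapping around z→a.
Decoding fqp: f−23=i, q−23=t, p−23=s.

its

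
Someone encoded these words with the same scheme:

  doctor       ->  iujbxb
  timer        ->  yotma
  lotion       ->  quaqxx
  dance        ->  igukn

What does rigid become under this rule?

Letter i (0-indexed) is shifted by i+5, so successive shifts are 5, 6, 7, ….
On rigid: r+5=w, i+6=o, g+7=n, i+8=q, d+9=m.

wonqm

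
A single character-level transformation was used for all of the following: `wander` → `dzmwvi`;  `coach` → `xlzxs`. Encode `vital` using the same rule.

ergzo

Each pair mirrors across the alphabet (w↔d, a↔z, n↔m): positions sum to 25. Each letter is replaced by its mirror in the alphabet: a↔z, b↔y, c↔x, and so on (the Atbash cipher).
Applying it to vital: v↔e, i↔r, t↔g, a↔z, l↔o.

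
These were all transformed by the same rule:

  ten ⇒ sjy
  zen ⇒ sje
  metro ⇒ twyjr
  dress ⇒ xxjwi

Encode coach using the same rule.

The output letters match the input read backwards, each shifted +5: ten reversed is net. Two steps: reverse the string, then apply a Caesar shift of +5.
For coach: reverse → hcaoc; then shift: h+5=m, c+5=h, a+5=f, o+5=t, c+5=h.

mhfth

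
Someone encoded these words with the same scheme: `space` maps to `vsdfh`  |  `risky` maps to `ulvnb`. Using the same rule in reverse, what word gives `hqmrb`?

Compare letters: s→v is +3, p→s is +3, a→d is +3 — a constant shift. Every letter moves 3 places later in the alphabet, wrapping around z→a.
Reversing it on hqmrb: h−3=e, q−3=n, m−3=j, r−3=o, b−3=y.

enjoy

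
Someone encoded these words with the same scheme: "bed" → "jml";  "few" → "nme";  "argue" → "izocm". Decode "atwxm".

slope

Each letter is shifted forward by 8 in the alphabet (a Caesar shift of +8).
Undoing it on atwxm: a−8=s, t−8=l, w−8=o, x−8=p, m−8=e.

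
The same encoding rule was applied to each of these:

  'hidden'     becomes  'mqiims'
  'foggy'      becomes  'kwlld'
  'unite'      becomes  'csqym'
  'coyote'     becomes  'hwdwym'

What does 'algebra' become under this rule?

Vowels shift forward by 8 and consonants shift forward by 5.
Applying it to algebra: a(vowel)+8=i, l(cons)+5=q, g(cons)+5=l, e(vowel)+8=m, b(cons)+5=g, r(cons)+5=w, a(vowel)+8=i.

iqlmgwi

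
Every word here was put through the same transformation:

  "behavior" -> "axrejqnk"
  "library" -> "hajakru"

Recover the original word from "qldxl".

couch

The output letters match the input read backwards, each shifted +9: behavior reversed is roivaheb. Two steps: reverse the string, then apply a Caesar shift of +9.
Decoding qldxl: shift back: q−9=h, l−9=c, d−9=u, x−9=o, l−9=c → hcuoc; then reverse → couch.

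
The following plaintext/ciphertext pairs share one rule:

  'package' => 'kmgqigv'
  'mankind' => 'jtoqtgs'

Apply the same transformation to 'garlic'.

Two steps: reverse the string, then apply a Caesar shift of +6.
On garlic: reverse → cilrag; then shift: c+6=i, i+6=o, l+6=r, r+6=x, a+6=g, g+6=m.

iorxgm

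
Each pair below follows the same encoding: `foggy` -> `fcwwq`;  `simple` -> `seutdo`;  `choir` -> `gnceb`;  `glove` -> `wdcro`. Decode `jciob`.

Each letter's alphabet position (a=0..z=25) is mapped through 17·x+24 mod 26 — an affine cipher.
Reversing it on jciob: j(9)→23·(9−24)≡19=t; c(2)→23·(2−24)≡14=o; i(8)→23·(8−24)≡22=w; o(14)→23·(14−24)≡4=e; b(1)→23·(1−24)≡17=r (all mod 26).

tower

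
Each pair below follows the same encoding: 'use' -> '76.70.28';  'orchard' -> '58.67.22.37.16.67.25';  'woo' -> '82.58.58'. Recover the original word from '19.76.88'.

buy

u(#21)→76 and s(#19)→70: differences scale by 3, so n = 3·pos + 13. The formula is n = 3×(alphabet index, a=1) + 13.
Undoing it on 19.76.88: 19→(19−13)÷3=2=b, 76→(76−13)÷3=21=u, 88→(88−13)÷3=25=y.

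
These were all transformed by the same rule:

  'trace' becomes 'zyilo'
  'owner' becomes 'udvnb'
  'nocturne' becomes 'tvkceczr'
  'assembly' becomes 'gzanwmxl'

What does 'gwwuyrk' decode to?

Each letter shifts forward by (position + 6), i.e. 6, 7, 8, … — the shift grows by one for each successive letter.
Decoding gwwuyrk: g−6=a, w−7=p, w−8=o, u−9=l, y−10=o, r−11=g, k−12=y.

apology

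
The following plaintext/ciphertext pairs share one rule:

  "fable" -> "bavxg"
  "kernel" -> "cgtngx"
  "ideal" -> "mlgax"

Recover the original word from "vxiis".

bloom

f(5)→b(1) and a(0)→a(0) fit y≡21x+0 (mod 26); the inverse of 21 mod 26 is 5. Each letter's alphabet position (a=0..z=25) is mapped through 21·x+0 mod 26 — an affine cipher.
Undoing it on vxiis: v(21)→5·(21−0)≡1=b; x(23)→5·(23−0)≡11=l; i(8)→5·(8−0)≡14=o; i(8)→5·(8−0)≡14=o; s(18)→5·(18−0)≡12=m (all mod 26).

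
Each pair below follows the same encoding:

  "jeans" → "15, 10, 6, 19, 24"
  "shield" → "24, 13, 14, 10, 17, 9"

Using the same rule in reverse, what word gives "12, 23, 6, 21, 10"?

grape

j is letter #10 and maps to 15: an offset of 5. The number is (letter's place in the alphabet, a=1) + 5.
Reversing it on 12, 23, 6, 21, 10: 12→(12−5)÷1=7=g, 23→(23−5)÷1=18=r, 6→(6−5)÷1=1=a, 21→(21−5)÷1=16=p, 10→(10−5)÷1=5=e.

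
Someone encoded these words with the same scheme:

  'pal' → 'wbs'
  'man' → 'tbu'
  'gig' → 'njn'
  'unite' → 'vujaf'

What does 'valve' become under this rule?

The shift depends on letter class: consonant p→w is +7, but vowel a→b is +1. Vowels shift forward by 1 and consonants shift forward by 7.
For valve: v(cons)+7=c, a(vowel)+1=b, l(cons)+7=s, v(cons)+7=c, e(vowel)+1=f.

cbscf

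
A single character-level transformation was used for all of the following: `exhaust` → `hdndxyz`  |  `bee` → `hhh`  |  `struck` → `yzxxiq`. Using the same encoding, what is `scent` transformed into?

yihtz

The shift depends on letter class: consonant x→d is +6, but vowel e→h is +3. Two shifts are in play — +3 for a/e/i/o/u, +6 for every other letter.
Applying it to scent: s(cons)+6=y, c(cons)+6=i, e(vowel)+3=h, n(cons)+6=t, t(cons)+6=z.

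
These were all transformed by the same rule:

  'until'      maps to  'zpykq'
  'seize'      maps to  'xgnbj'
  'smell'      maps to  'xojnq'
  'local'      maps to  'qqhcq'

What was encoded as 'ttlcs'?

organ

A repeating key of period 2 is used — shifts +5, +2 over and over.
Reversing it on ttlcs: t−5=o, t−2=r, l−5=g, c−2=a, s−5=n.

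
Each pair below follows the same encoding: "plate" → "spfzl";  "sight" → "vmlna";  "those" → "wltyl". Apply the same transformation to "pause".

sezyl

In plate: p→s is +3, l→p is +4, a→f is +5, t→z is +6 — the shift increases by 1 each position. The shift increases by 1 at each position, starting from +3: 3, 4, 5, ….
Applying it to pause: p+3=s, a+4=e, u+5=z, s+6=y, e+7=l.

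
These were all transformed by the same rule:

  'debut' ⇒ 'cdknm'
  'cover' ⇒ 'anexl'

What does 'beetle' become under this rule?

The output letters match the input read backwards, each shifted +9: debut reversed is tubed. Two steps: reverse the string, then apply a Caesar shift of +9.
On beetle: reverse → elteeb; then shift: e+9=n, l+9=u, t+9=c, e+9=n, e+9=n, b+9=k.

nucnnk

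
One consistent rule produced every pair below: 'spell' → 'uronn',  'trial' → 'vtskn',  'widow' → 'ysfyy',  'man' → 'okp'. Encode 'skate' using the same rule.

The rule splits by letter class: vowels +10, consonants +2.
On skate: s(cons)+2=u, k(cons)+2=m, a(vowel)+10=k, t(cons)+2=v, e(vowel)+10=o.

umkvo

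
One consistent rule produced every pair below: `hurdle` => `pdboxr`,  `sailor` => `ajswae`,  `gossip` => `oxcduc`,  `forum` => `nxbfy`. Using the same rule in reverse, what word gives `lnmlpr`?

decade

In hurdle: h→p is +8, u→d is +9, r→b is +10, d→o is +11 — the shift increases by 1 each position. The shift increases by 1 at each position, starting from +8: 8, 9, 10, ….
Reversing it on lnmlpr: l−8=d, n−9=e, m−10=c, l−11=a, p−12=d, r−13=e.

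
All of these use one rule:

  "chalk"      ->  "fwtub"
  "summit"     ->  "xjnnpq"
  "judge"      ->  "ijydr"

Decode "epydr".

Each letter's alphabet position (a=0..z=25) is mapped through 19·x+19 mod 26 — an affine cipher.
Reversing it on epydr: e(4)→11·(4−19)≡17=r; p(15)→11·(15−19)≡8=i; y(24)→11·(24−19)≡3=d; d(3)→11·(3−19)≡6=g; r(17)→11·(17−19)≡4=e (all mod 26).

ridge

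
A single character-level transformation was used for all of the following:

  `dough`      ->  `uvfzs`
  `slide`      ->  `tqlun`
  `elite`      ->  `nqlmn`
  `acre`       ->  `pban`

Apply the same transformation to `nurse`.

d(3)→u(20) and o(14)→v(21) fit y≡19x+15 (mod 26); the inverse of 19 mod 26 is 11. Treating letters as 0–25, the rule is x ↦ 19x + 15 (mod 26).
For nurse: n(13)→19·13+15≡2=c; u(20)→19·20+15≡5=f; r(17)→19·17+15≡0=a; s(18)→19·18+15≡19=t; e(4)→19·4+15≡13=n (all mod 26).

cfatn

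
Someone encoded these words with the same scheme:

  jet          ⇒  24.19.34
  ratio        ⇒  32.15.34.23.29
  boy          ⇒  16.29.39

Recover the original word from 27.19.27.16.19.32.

The number is (letter's place in the alphabet, a=1) + 14.
Reversing it on 27.19.27.16.19.32: 27→(27−14)÷1=13=m, 19→(19−14)÷1=5=e, 27→(27−14)÷1=13=m, 16→(16−14)÷1=2=b, 19→(19−14)÷1=5=e, 32→(32−14)÷1=18=r.

member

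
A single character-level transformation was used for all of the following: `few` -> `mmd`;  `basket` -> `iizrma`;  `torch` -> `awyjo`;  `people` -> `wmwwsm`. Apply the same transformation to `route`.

The shift depends on letter class: consonant f→m is +7, but vowel e→m is +8. The rule splits by letter class: vowels +8, consonants +7.
On route: r(cons)+7=y, o(vowel)+8=w, u(vowel)+8=c, t(cons)+7=a, e(vowel)+8=m.

ywcam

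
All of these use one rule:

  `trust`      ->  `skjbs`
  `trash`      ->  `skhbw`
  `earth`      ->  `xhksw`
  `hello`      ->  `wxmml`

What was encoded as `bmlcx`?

slope

t(19)→s(18) and r(17)→k(10) fit y≡17x+7 (mod 26); the inverse of 17 mod 26 is 23. This is an affine cipher: with a=0,…,z=25, each position x becomes (17x+7) mod 26.
Undoing it on bmlcx: b(1)→23·(1−7)≡18=s; m(12)→23·(12−7)≡11=l; l(11)→23·(11−7)≡14=o; c(2)→23·(2−7)≡15=p; x(23)→23·(23−7)≡4=e (all mod 26).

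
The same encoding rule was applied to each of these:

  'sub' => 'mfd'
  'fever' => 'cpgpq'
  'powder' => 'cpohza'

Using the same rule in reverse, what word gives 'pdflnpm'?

because

The output letters match the input read backwards, each shifted +11: sub reversed is bus. The word is reversed, then every letter is shifted forward by 11.
Undoing it on pdflnpm: shift back: p−11=e, d−11=s, f−11=u, l−11=a, n−11=c, p−11=e, m−11=b → esuaceb; then reverse → because.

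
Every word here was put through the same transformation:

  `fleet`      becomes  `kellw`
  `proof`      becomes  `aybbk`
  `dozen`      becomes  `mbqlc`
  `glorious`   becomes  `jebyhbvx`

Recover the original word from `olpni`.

f(5)→k(10) and l(11)→e(4) fit y≡25x+15 (mod 26); the inverse of 25 mod 26 is 25. Each letter's alphabet position (a=0..z=25) is mapped through 25·x+15 mod 26 — an affine cipher.
Reversing it on olpni: o(14)→25·(14−15)≡1=b; l(11)→25·(11−15)≡4=e; p(15)→25·(15−15)≡0=a; n(13)→25·(13−15)≡2=c; i(8)→25·(8−15)≡7=h (all mod 26).

beach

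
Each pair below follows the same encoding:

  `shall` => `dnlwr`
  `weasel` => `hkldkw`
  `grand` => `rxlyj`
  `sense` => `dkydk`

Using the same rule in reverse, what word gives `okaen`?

depth

Shifts by position in shall: pos 0: s→d (+11), pos 1: h→n (+6), pos 2: a→l (+11), pos 3: l→w (+11), pos 4: l→r (+6) — repeating every 3. It's a Vigenère-style cipher with numeric key [11,6,11]: position i shifts by key[i mod 3].
Decoding okaen: o−11=d, k−6=e, a−11=p, e−11=t, n−6=h.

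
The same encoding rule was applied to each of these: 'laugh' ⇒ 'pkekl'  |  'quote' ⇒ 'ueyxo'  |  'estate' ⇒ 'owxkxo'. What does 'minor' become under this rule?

The shift depends on letter class: consonant l→p is +4, but vowel a→k is +10. Two shifts are in play — +10 for a/e/i/o/u, +4 for every other letter.
Applying it to minor: m(cons)+4=q, i(vowel)+10=s, n(cons)+4=r, o(vowel)+10=y, r(cons)+4=v.

qsryv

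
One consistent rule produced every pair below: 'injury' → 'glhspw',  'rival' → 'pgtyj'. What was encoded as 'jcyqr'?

least

Every letter moves 24 places later in the alphabet, wrapping around z→a.
Decoding jcyqr: j−24=l, c−24=e, y−24=a, q−24=s, r−24=t.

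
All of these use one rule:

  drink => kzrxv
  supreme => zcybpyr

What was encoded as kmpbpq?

degree

Each letter shifts forward by (position + 7), i.e. 7, 8, 9, … — the shift grows by one for each successive letter.
Undoing it on kmpbpq: k−7=d, m−8=e, p−9=g, b−10=r, p−11=e, q−12=e.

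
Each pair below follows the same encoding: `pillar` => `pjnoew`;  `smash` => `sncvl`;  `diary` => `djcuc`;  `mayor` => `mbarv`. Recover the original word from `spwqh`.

In pillar: p→p is +0, i→j is +1, l→n is +2, l→o is +3 — the shift increases by 1 each position. Letter i (0-indexed) is shifted by i+0, so successive shifts are 0, 1, 2, ….
Undoing it on spwqh: s−0=s, p−1=o, w−2=u, q−3=n, h−4=d.

sound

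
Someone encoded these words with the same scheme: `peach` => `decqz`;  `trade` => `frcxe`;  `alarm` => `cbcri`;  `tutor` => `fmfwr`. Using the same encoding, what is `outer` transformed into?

wmfer

Each letter's alphabet position (a=0..z=25) is mapped through 7·x+2 mod 26 — an affine cipher.
On outer: o(14)→7·14+2≡22=w; u(20)→7·20+2≡12=m; t(19)→7·19+2≡5=f; e(4)→7·4+2≡4=e; r(17)→7·17+2≡17=r (all mod 26).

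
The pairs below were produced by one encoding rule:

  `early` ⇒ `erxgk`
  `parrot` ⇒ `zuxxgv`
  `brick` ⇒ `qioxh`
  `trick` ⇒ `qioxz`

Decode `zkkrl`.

The output letters match the input read backwards, each shifted +6: early reversed is ylrae. Two steps: reverse the string, then apply a Caesar shift of +6.
Undoing it on zkkrl: shift back: z−6=t, k−6=e, k−6=e, r−6=l, l−6=f → teelf; then reverse → fleet.

fleet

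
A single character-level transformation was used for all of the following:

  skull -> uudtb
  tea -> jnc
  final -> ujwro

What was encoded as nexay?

prove

The output letters match the input read backwards, each shifted +9: skull reversed is lluks. The word is reversed, then every letter is shifted forward by 9.
Undoing it on nexay: shift back: n−9=e, e−9=v, x−9=o, a−9=r, y−9=p → evorp; then reverse → prove.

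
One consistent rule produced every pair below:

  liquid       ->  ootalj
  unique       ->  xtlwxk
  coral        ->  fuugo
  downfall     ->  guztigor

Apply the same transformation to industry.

ltgavzue

Shifts by position in liquid: pos 0: l→o (+3), pos 1: i→o (+6), pos 2: q→t (+3), pos 3: u→a (+6) — repeating every 2. It's a Vigenère-style cipher with numeric key [3,6]: position i shifts by key[i mod 2].
Applying it to industry: i+3=l, n+6=t, d+3=g, u+6=a, s+3=v, t+6=z, r+3=u, y+6=e.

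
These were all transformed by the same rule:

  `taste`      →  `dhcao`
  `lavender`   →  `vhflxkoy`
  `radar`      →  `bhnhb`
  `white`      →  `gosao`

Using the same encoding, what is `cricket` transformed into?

Shifts by position in taste: pos 0: t→d (+10), pos 1: a→h (+7), pos 2: s→c (+10), pos 3: t→a (+7) — repeating every 2. A repeating key of period 2 is used — shifts +10, +7 over and over.
Applying it to cricket: c+10=m, r+7=y, i+10=s, c+7=j, k+10=u, e+7=l, t+10=d.

mysjuld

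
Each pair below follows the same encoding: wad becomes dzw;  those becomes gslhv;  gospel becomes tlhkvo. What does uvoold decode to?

Each pair mirrors across the alphabet (w↔d, a↔z, d↔w): positions sum to 25. Each letter is replaced by its mirror in the alphabet: a↔z, b↔y, c↔x, and so on (the Atbash cipher).
Undoing it on uvoold: u↔f, v↔e, o↔l, o↔l, l↔o, d↔w.

fellow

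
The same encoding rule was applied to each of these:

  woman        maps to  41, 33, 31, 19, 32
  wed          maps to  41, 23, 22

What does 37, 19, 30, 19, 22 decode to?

w is letter #23 and maps to 41: an offset of 18. Each letter is replaced by its alphabet position (a=1..z=26) + 18.
Reversing it on 37, 19, 30, 19, 22: 37→(37−18)÷1=19=s, 19→(19−18)÷1=1=a, 30→(30−18)÷1=12=l, 19→(19−18)÷1=1=a, 22→(22−18)÷1=4=d.

salad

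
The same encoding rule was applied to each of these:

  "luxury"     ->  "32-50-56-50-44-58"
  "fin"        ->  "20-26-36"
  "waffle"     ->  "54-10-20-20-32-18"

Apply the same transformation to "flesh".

20-32-18-46-24

l(#12)→32 and u(#21)→50: differences scale by 2, so n = 2·pos + 8. Each letter becomes 2×(its alphabet position, a=1..z=26) + 8.
On flesh: f=6→20, l=12→32, e=5→18, s=19→46, h=8→24.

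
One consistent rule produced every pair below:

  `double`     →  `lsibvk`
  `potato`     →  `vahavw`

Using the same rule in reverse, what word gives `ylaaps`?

The output letters match the input read backwards, each shifted +7: double reversed is elbuod. Read the word backwards and shift each letter +7.
Reversing it on ylaaps: shift back: y−7=r, l−7=e, a−7=t, a−7=t, p−7=i, s−7=l → rettil; then reverse → litter.

litter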